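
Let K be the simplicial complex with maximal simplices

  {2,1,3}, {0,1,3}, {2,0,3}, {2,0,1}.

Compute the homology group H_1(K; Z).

H_1 = 0.

Take the total order 0 < 1 < 2 < 3 on the vertex set. Then K (dimension 2) consists of the simplices:

  0-simplices (4): [0], [1], [2], [3]
  1-simplices (6): [0,1], [0,2], [0,3], [1,2], [1,3], [2,3]
  2-simplices (4): [0,1,2], [0,1,3], [0,2,3], [1,2,3]

giving chain groups C_0 ≅ Z^4, C_1 ≅ Z^6, C_2 ≅ Z^4.

Boundary ∂_1: C_1 → C_0 sends each edge [p,q] (with p < q) to q − p.
The 4×6 boundary matrix has rank 3 and Smith normal form diag(1,1,1).

The boundary map ∂_2: C_2 → C_1 sends each 2-simplex [p,q,r] to [q,r] − [p,r] + [p,q]. For instance
  ∂[0,1,2] = [1,2] − [0,2] + [0,1],
  ∂[0,1,3] = [1,3] − [0,3] + [0,1].
The resulting 6×4 matrix has rank 3, and its Smith normal form has invariant factors (1,1,1).

Reading off H_k = ker ∂_k / im ∂_{k+1}:

  H_1: rank ker ∂_1 − rank ∂_2 = (6 − 3) − 3 = 0, and the invariant factors of ∂_2 are all 1, so H_1 ≅ 0.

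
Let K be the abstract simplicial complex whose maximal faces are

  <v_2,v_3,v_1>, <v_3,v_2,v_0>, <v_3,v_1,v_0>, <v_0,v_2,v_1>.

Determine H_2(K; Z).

H_2 ≅ Z.

Take the total order v_0 < v_1 < v_2 < v_3 on the vertex set. Then K (dimension 2) consists of the simplices:

  0-simplices (4): [v_0], [v_1], [v_2], [v_3]
  1-simplices (6): [v_0,v_1], [v_0,v_2], [v_0,v_3], [v_1,v_2], [v_1,v_3], [v_2,v_3]
  2-simplices (4): [v_0,v_1,v_2], [v_0,v_1,v_3], [v_0,v_2,v_3], [v_1,v_2,v_3]

giving chain groups C_0 ≅ Z^4, C_1 ≅ Z^6, C_2 ≅ Z^4.

∂_1: C_1 → C_0 maps an edge to its endpoints' difference, ∂[p,q] = q − p. For instance
  ∂[v_2,v_3] = [v_3] − [v_2].
The 4×6 boundary matrix has rank 3 and Smith normal form diag(1,1,1).

∂_2: C_2 → C_1 sends each 2-simplex [p,q,r] to [q,r] − [p,r] + [p,q]. For instance
  ∂[v_0,v_1,v_2] = [v_1,v_2] − [v_0,v_2] + [v_0,v_1],
  ∂[v_0,v_1,v_3] = [v_1,v_3] − [v_0,v_3] + [v_0,v_1].
The 6×4 boundary matrix has rank 3 and Smith normal form diag(1,1,1).

Computing H_k = (kernel of ∂_k) / (image of ∂_{k+1}):

  H_2: rank ker ∂_2 − rank ∂_3 = (4 − 3) − 0 = 1, and there is no ∂_3, so H_2 ≅ Z.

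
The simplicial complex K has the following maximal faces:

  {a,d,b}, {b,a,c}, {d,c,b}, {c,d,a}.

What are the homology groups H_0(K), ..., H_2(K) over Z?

H_0 ≅ Z,  H_1 = 0,  H_2 ≅ Z.

Order the vertices as a < b < c < d. Listing each simplex with vertices in this order, K has dimension 2 with simplices:

  0-simplices (4): a, b, c, d
  1-simplices (6): ab, ac, ad, bc, bd, cd
  2-simplices (4): abc, abd, acd, bcd

Hence C_0 ≅ Z^4, C_1 ≅ Z^6, C_2 ≅ Z^4.

Boundary ∂_1: C_1 → C_0 is given by ∂[p,q] = [q] − [p]. For instance
  ∂ab = b − a.
As a 4×6 matrix over Z this has rank 3, with invariant factors (1,1,1).

∂_2: C_2 → C_1 acts by ∂[p,q,r] = [q,r] − [p,r] + [p,q]. For instance
  ∂abc = bc − ac + ab,
  ∂abd = bd − ad + ab.
The resulting 6×4 matrix has rank 3, and its Smith normal form has invariant factors (1,1,1).

From H_k ≅ ker(∂_k) / im(∂_{k+1}) we obtain:

  H_0: rank C_0 − rank ∂_1 = 4 − 3 = 1, and the invariant factors of ∂_1 are all 1, so H_0 ≅ Z.
  H_1: rank ker ∂_1 − rank ∂_2 = (6 − 3) − 3 = 0, and the invariant factors of ∂_2 are all 1, so H_1 ≅ 0.
  H_2: rank ker ∂_2 − rank ∂_3 = (4 − 3) − 0 = 1, and there is no ∂_3, so H_2 ≅ Z.

As a check, the Euler characteristic is 4 − 6 + 4 = 2, which agrees with 1 − 0 + 1 = 2.
(K is a triangulation of the 2-sphere S^2.)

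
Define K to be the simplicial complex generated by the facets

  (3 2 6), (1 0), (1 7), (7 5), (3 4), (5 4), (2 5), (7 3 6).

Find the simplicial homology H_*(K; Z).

Fix the vertex order 0 < 1 < 2 < 3 < 4 < 5 < 6 < 7 and write every simplex with vertices in increasing order. Then dim K = 2 and the simplices of K are:

  0-simplices (8): [0], [1], [2], [3], [4], [5], [6], [7]
  1-simplices (11): [0,1], [1,7], [2,3], [2,5], [2,6], [3,4], [3,6], [3,7], [4,5], [5,7], [6,7]
  2-simplices (2): [2,3,6], [3,6,7]

so the chain groups are C_0 ≅ Z^8, C_1 ≅ Z^11, C_2 ≅ Z^2.

Boundary ∂_1: C_1 → C_0 maps an edge to its endpoints' difference, ∂[p,q] = q − p. For instance
  ∂[2,3] = [3] − [2].
The 8×11 boundary matrix has rank 7 and Smith normal form diag(1,1,1,1,1,1,1).

The boundary map ∂_2: C_2 → C_1 sends each 2-simplex [p,q,r] to [q,r] − [p,r] + [p,q]. For instance
  ∂[3,6,7] = [6,7] − [3,7] + [3,6],
  ∂[2,3,6] = [3,6] − [2,6] + [2,3].
As a 11×2 matrix over Z this has rank 2, with invariant factors (1,1).

Reading off H_k = ker ∂_k / im ∂_{k+1}:

  H_0: rank C_0 − rank ∂_1 = 8 − 7 = 1, and the invariant factors of ∂_1 are all 1, so H_0 ≅ Z.
  H_1: rank ker ∂_1 − rank ∂_2 = (11 − 7) − 2 = 2, and the invariant factors of ∂_2 are all 1, so H_1 ≅ Z^2.
  H_2: rank ker ∂_2 − rank ∂_3 = (2 − 2) − 0 = 0, and there is no ∂_3, so H_2 ≅ 0.

H_0 ≅ Z,  H_1 ≅ Z^2,  H_2 = 0.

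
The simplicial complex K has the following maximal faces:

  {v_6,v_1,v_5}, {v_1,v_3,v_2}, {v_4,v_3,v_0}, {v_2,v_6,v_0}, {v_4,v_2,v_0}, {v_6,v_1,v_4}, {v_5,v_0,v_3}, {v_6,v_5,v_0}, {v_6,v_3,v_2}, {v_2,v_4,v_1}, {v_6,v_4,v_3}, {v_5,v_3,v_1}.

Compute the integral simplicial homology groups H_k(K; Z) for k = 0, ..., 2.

We work with the vertex ordering v_0 < v_1 < v_2 < v_3 < v_4 < v_5 < v_6. The simplices of K, each written with vertices in increasing order, are:

  0-simplices (7): [v_0], [v_1], [v_2], [v_3], [v_4], [v_5], [v_6]
  1-simplices (18): (18 of them)
  2-simplices (12): (12 of them)

so the chain groups are C_0 ≅ Z^7, C_1 ≅ Z^18, C_2 ≅ Z^12.

Boundary ∂_1: C_1 → C_0 sends each edge [p,q] (with p < q) to q − p. For instance
  ∂[v_0,v_6] = [v_6] − [v_0].
As a 7×18 matrix over Z this has rank 6, with invariant factors (1,1,1,1,1,1).

Boundary ∂_2: C_2 → C_1 sends each 2-simplex [p,q,r] to [q,r] − [p,r] + [p,q]. For instance
  ∂[v_3,v_4,v_6] = [v_4,v_6] − [v_3,v_6] + [v_3,v_4],
  ∂[v_0,v_2,v_6] = [v_2,v_6] − [v_0,v_6] + [v_0,v_2].
As a 18×12 matrix over Z this has rank 12, with invariant factors (1,1,1,1,1,1,1,1,1,1,1,2).

Now H_k = ker ∂_k / im ∂_{k+1}, so:

  H_0: rank C_0 − rank ∂_1 = 7 − 6 = 1, and the invariant factors of ∂_1 are all 1, so H_0 ≅ Z.
  H_1: rank ker ∂_1 − rank ∂_2 = (18 − 6) − 12 = 0, and ∂_2 has invariant factor 2 > 1, so H_1 ≅ Z/2Z.
  H_2: rank ker ∂_2 − rank ∂_3 = (12 − 12) − 0 = 0, and there is no ∂_3, so H_2 ≅ 0.

As a check, the Euler characteristic is 7 − 18 + 12 = 1, which agrees with 1 − 0 + 0 = 1.
(K is a triangulation of the real projective plane RP^2.)

H_0 ≅ Z,  H_1 ≅ Z/2Z,  H_2 = 0.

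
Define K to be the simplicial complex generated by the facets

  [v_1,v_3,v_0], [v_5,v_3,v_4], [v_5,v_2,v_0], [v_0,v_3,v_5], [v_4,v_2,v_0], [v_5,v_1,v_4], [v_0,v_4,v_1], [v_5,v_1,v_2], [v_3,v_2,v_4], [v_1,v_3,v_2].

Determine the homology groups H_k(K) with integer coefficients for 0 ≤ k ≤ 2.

H_0 = Z,  H_1 = Z/2Z,  H_2 = 0.

Fix the vertex order v_0 < v_1 < v_2 < v_3 < v_4 < v_5 and write every simplex with vertices in increasing order. Then dim K = 2 and the simplices of K are:

  0-simplices (6): [v_0], [v_1], [v_2], [v_3], [v_4], [v_5]
  1-simplices (15): (15 of them)
  2-simplices (10): [v_0,v_1,v_3], [v_0,v_1,v_4], [v_0,v_2,v_4], [v_0,v_2,v_5], [v_0,v_3,v_5], [v_1,v_2,v_3], [v_1,v_2,v_5], [v_1,v_4,v_5], [v_2,v_3,v_4], [v_3,v_4,v_5]

so the chain groups are C_0 ≅ Z^6, C_1 ≅ Z^15, C_2 ≅ Z^10.

The boundary map ∂_1: C_1 → C_0 is given by ∂[p,q] = [q] − [p].
As a 6×15 matrix over Z this has rank 5, with invariant factors (1,1,1,1,1).

∂_2: C_2 → C_1 sends each 2-simplex [p,q,r] to [q,r] − [p,r] + [p,q]. For instance
  ∂[v_0,v_2,v_5] = [v_2,v_5] − [v_0,v_5] + [v_0,v_2],
  ∂[v_0,v_1,v_3] = [v_1,v_3] − [v_0,v_3] + [v_0,v_1].
As a 15×10 matrix over Z this has rank 10, with invariant factors (1,1,1,1,1,1,1,1,1,2).

Computing H_k = (kernel of ∂_k) / (image of ∂_{k+1}):

  H_0: rank C_0 − rank ∂_1 = 6 − 5 = 1, and the invariant factors of ∂_1 are all 1, so H_0 = Z.
  H_1: rank ker ∂_1 − rank ∂_2 = (15 − 5) − 10 = 0, and ∂_2 has invariant factor 2 > 1, so H_1 = Z/2Z.
  H_2: rank ker ∂_2 − rank ∂_3 = (10 − 10) − 0 = 0, and there is no ∂_3, so H_2 = 0.

As a check, the Euler characteristic is 6 − 15 + 10 = 1, which agrees with 1 − 0 + 0 = 1.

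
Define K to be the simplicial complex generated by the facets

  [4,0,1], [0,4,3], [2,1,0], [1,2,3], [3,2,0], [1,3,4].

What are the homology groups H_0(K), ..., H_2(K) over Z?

We work with the vertex ordering 0 < 1 < 2 < 3 < 4. The simplices of K, each written with vertices in increasing order, are:

  0-simplices (5): [0], [1], [2], [3], [4]
  1-simplices (9): [0,1], [0,2], [0,3], [0,4], [1,2], [1,3], [1,4], [2,3], [3,4]
  2-simplices (6): [0,1,2], [0,1,4], [0,2,3], [0,3,4], [1,2,3], [1,3,4]

giving chain groups C_0 ≅ Z^5, C_1 ≅ Z^9, C_2 ≅ Z^6.

∂_1: C_1 → C_0 maps an edge to its endpoints' difference, ∂[p,q] = q − p. For instance
  ∂[0,2] = [2] − [0].
This gives a 5×9 integer matrix of rank 4; reducing to Smith normal form yields diagonal entries (1,1,1,1).

∂_2: C_2 → C_1 sends each 2-simplex [p,q,r] to [q,r] − [p,r] + [p,q]. For instance
  ∂[0,1,4] = [1,4] − [0,4] + [0,1],
  ∂[1,2,3] = [2,3] − [1,3] + [1,2].
The 9×6 boundary matrix has rank 5 and Smith normal form diag(1,1,1,1,1).

Reading off H_k = ker ∂_k / im ∂_{k+1}:

  H_0: rank C_0 − rank ∂_1 = 5 − 4 = 1, and the invariant factors of ∂_1 are all 1, so H_0 = Z.
  H_1: rank ker ∂_1 − rank ∂_2 = (9 − 4) − 5 = 0, and the invariant factors of ∂_2 are all 1, so H_1 = 0.
  H_2: rank ker ∂_2 − rank ∂_3 = (6 − 5) − 0 = 1, and there is no ∂_3, so H_2 = Z.

H_0 ≅ Z,  H_1 = 0,  H_2 ≅ Z.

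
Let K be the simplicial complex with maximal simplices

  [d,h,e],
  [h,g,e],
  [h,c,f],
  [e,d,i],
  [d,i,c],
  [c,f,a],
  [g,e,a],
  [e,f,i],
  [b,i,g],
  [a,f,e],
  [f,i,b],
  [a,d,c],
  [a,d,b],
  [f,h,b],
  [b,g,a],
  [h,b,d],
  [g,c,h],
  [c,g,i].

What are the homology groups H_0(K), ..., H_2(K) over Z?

Take the total order a < b < c < d < e < f < g < h < i on the vertex set. Then K (dimension 2) consists of the simplices:

  0-simplices (9): a, b, c, d, e, f, g, h, i
  1-simplices (27): ab, ac, ad, ae, af, ag, bd, bf, bg, bh, bi, cd, cf, cg, ch, ci, de, dh, di, ef, eg, eh, ei, fh, fi, gh, gi
  2-simplices (18): abd, abg, acd, acf, aef, aeg, bdh, bfh, bfi, bgi, cdi, cfh, cgh, cgi, deh, dei, efi, egh

giving chain groups C_0 ≅ Z^9, C_1 ≅ Z^27, C_2 ≅ Z^18.

Boundary ∂_1: C_1 → C_0 sends each edge [p,q] (with p < q) to q − p. For instance
  ∂cg = g − c.
The resulting 9×27 matrix has rank 8, and its Smith normal form has invariant factors (1,1,1,1,1,1,1,1).

The boundary map ∂_2: C_2 → C_1 maps a triangle to the signed sum of its edges. For instance
  ∂bdh = dh − bh + bd,
  ∂deh = eh − dh + de.
The resulting 27×18 matrix has rank 17, and its Smith normal form has invariant factors (1,1,1,1,1,1,1,1,1,1,1,1,1,1,1,1,1).

From H_k ≅ ker(∂_k) / im(∂_{k+1}) we obtain:

  H_0: rank C_0 − rank ∂_1 = 9 − 8 = 1, and the invariant factors of ∂_1 are all 1, so H_0 = Z.
  H_1: rank ker ∂_1 − rank ∂_2 = (27 − 8) − 17 = 2, and the invariant factors of ∂_2 are all 1, so H_1 = Z^2.
  H_2: rank ker ∂_2 − rank ∂_3 = (18 − 17) − 0 = 1, and there is no ∂_3, so H_2 = Z.

H_0 = Z,  H_1 = Z^2,  H_2 = Z.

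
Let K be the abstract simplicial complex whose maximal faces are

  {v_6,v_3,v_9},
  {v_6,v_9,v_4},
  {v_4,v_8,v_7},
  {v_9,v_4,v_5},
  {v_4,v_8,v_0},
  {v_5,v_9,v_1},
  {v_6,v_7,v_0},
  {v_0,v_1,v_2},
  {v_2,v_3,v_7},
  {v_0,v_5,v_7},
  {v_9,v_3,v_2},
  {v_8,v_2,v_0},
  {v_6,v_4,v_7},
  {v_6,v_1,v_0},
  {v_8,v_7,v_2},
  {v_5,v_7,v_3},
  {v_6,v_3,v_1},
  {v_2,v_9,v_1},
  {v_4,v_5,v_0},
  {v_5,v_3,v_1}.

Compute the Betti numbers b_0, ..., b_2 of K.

b_0 = 1, b_1 = 1, b_2 = 0.

We work with the vertex ordering v_0 < v_1 < v_2 < v_3 < v_4 < v_5 < v_6 < v_7 < v_8 < v_9. The simplices of K, each written with vertices in increasing order, are:

  0-simplices (10): [v_0], [v_1], [v_2], [v_3], [v_4], [v_5], [v_6], [v_7], [v_8], [v_9]
  1-simplices (30): (30 of them)
  2-simplices (20): (20 of them)

so the chain groups are C_0 ≅ Z^10, C_1 ≅ Z^30, C_2 ≅ Z^20.

The boundary map ∂_1: C_1 → C_0 sends each edge [p,q] (with p < q) to q − p.
The resulting 10×30 matrix has rank 9, and its Smith normal form has invariant factors (1,1,1,1,1,1,1,1,1).

Boundary ∂_2: C_2 → C_1 maps a triangle to the signed sum of its edges. For instance
  ∂[v_1,v_2,v_9] = [v_2,v_9] − [v_1,v_9] + [v_1,v_2],
  ∂[v_0,v_4,v_5] = [v_4,v_5] − [v_0,v_5] + [v_0,v_4].
This gives a 30×20 integer matrix of rank 20; reducing to Smith normal form yields diagonal entries (1,1,1,1,1,1,1,1,1,1,1,1,1,1,1,1,1,1,1,2).

Now H_k = ker ∂_k / im ∂_{k+1}, so:

  H_0: rank C_0 − rank ∂_1 = 10 − 9 = 1, and the invariant factors of ∂_1 are all 1, so H_0 ≅ Z.
  H_1: rank ker ∂_1 − rank ∂_2 = (30 − 9) − 20 = 1, and ∂_2 has invariant factor 2 > 1, so H_1 ≅ Z × Z/2.
  H_2: rank ker ∂_2 − rank ∂_3 = (20 − 20) − 0 = 0, and there is no ∂_3, so H_2 ≅ 0.

As a check, the Euler characteristic is 10 − 30 + 20 = 0, which agrees with 1 − 1 + 0 = 0.

Hence the Betti numbers are b_0 = 1, b_1 = 1, b_2 = 0.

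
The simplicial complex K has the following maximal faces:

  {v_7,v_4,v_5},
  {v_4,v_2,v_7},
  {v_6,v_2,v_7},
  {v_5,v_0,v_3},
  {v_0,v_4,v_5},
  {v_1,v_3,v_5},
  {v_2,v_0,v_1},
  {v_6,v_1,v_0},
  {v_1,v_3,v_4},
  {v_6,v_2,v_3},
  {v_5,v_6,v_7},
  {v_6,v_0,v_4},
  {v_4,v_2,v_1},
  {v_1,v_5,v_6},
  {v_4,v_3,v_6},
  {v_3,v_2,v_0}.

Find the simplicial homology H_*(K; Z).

We work with the vertex ordering v_0 < v_1 < v_2 < v_3 < v_4 < v_5 < v_6 < v_7. The simplices of K, each written with vertices in increasing order, are:

  0-simplices (8): [v_0], [v_1], [v_2], [v_3], [v_4], [v_5], [v_6], [v_7]
  1-simplices (24): (24 of them)
  2-simplices (16): (16 of them)

so the chain groups are C_0 ≅ Z^8, C_1 ≅ Z^24, C_2 ≅ Z^16.

Boundary ∂_1: C_1 → C_0 sends each edge [p,q] (with p < q) to q − p.
The resulting 8×24 matrix has rank 7, and its Smith normal form has invariant factors (1,1,1,1,1,1,1).

The boundary map ∂_2: C_2 → C_1 sends each 2-simplex [p,q,r] to [q,r] − [p,r] + [p,q]. For instance
  ∂[v_0,v_1,v_6] = [v_1,v_6] − [v_0,v_6] + [v_0,v_1],
  ∂[v_1,v_5,v_6] = [v_5,v_6] − [v_1,v_6] + [v_1,v_5].
The 24×16 boundary matrix has rank 15 and Smith normal form diag(1,1,1,1,1,1,1,1,1,1,1,1,1,1,1).

Now H_k = ker ∂_k / im ∂_{k+1}, so:

  H_0: rank C_0 − rank ∂_1 = 8 − 7 = 1, and the invariant factors of ∂_1 are all 1, so H_0 ≅ Z.
  H_1: rank ker ∂_1 − rank ∂_2 = (24 − 7) − 15 = 2, and the invariant factors of ∂_2 are all 1, so H_1 ≅ Z^2.
  H_2: rank ker ∂_2 − rank ∂_3 = (16 − 15) − 0 = 1, and there is no ∂_3, so H_2 ≅ Z.

As a check, the Euler characteristic is 8 − 24 + 16 = 0, which agrees with 1 − 2 + 1 = 0.

H_0 ≅ Z,  H_1 ≅ Z^2,  H_2 ≅ Z.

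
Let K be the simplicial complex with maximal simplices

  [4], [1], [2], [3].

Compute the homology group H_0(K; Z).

Take the total order 1 < 2 < 3 < 4 on the vertex set. Then K (dimension 0) consists of the simplices:

  0-simplices (4): [1], [2], [3], [4]

so the chain groups are C_0 ≅ Z^4.

Reading off H_k = ker ∂_k / im ∂_{k+1}:

  H_0: rank C_0 − rank ∂_1 = 4 − 0 = 4, and there is no ∂_1, so H_0 = Z^4.

H_0 ≅ Z^4.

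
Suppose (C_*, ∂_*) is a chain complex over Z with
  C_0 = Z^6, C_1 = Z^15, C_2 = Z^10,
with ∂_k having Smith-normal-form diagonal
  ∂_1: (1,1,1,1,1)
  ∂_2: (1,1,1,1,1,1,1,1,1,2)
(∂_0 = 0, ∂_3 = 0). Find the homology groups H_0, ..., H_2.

H_0 ≅ Z,  H_1 ≅ Z/2,  H_2 = 0.

H_0: b_0 = 6 − 0 − 5 = 1; torsion from ∂_1 factors > 1: none. So H_0 ≅ Z.
H_1: b_1 = 15 − 5 − 10 = 0; torsion from ∂_2 factors > 1: [2]. So H_1 ≅ Z/2.
H_2: b_2 = 10 − 10 − 0 = 0; torsion from ∂_3 factors > 1: none. So H_2 ≅ 0.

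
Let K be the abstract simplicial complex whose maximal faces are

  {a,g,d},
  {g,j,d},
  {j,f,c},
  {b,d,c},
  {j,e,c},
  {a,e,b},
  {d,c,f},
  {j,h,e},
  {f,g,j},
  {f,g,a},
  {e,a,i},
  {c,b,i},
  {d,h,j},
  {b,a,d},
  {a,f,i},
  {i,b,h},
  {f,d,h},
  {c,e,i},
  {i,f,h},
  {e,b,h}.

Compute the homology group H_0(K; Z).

H_0 = Z.

Fix the vertex order a < b < c < d < e < f < g < h < i < j and write every simplex with vertices in increasing order. Then dim K = 2 and the simplices of K are:

  0-simplices (10): a, b, c, d, e, f, g, h, i, j
  1-simplices (30): ab, ad, ae, af, ag, ai, bc, bd, be, bh, bi, cd, ce, cf, ci, cj, df, dg, dh, dj, eh, ei, ej, fg, fh, fi, fj, gj, hi, hj
  2-simplices (20): abd, abe, adg, aei, afg, afi, bcd, bci, beh, bhi, cdf, cei, cej, cfj, dfh, dgj, dhj, ehj, fgj, fhi

so the chain groups are C_0 ≅ Z^10, C_1 ≅ Z^30, C_2 ≅ Z^20.

∂_1: C_1 → C_0 maps an edge to its endpoints' difference, ∂[p,q] = q − p. For instance
  ∂bi = i − b.
The resulting 10×30 matrix has rank 9, and its Smith normal form has invariant factors (1,1,1,1,1,1,1,1,1).

∂_2: C_2 → C_1 maps a triangle to the signed sum of its edges. For instance
  ∂cdf = df − cf + cd,
  ∂dgj = gj − dj + dg.
The 30×20 boundary matrix has rank 20 and Smith normal form diag(1,1,1,1,1,1,1,1,1,1,1,1,1,1,1,1,1,1,1,2).

Computing H_k = (kernel of ∂_k) / (image of ∂_{k+1}):

  H_0: rank C_0 − rank ∂_1 = 10 − 9 = 1, and the invariant factors of ∂_1 are all 1, so H_0 = Z.

(K is a triangulation of the Klein bottle.)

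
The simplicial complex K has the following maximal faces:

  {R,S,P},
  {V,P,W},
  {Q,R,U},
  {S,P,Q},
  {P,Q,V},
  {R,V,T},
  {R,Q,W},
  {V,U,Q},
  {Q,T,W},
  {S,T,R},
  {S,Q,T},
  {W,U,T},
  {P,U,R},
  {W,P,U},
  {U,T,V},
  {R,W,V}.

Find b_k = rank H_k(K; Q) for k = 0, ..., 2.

We work with the vertex ordering P < Q < R < S < T < U < V < W. The simplices of K, each written with vertices in increasing order, are:

  0-simplices (8): P, Q, R, S, T, U, V, W
  1-simplices (24): PQ, PR, PS, PU, PV, PW, QR, QS, QT, QU, QV, QW, RS, RT, RU, RV, RW, ST, TU, TV, TW, UV, UW, VW
  2-simplices (16): PQS, PQV, PRS, PRU, PUW, PVW, QRU, QRW, QST, QTW, QUV, RST, RTV, RVW, TUV, TUW

so the chain groups are C_0 ≅ Z^8, C_1 ≅ Z^24, C_2 ≅ Z^16.

∂_1: C_1 → C_0 maps an edge to its endpoints' difference, ∂[p,q] = q − p. For instance
  ∂RW = W − R.
The resulting 8×24 matrix has rank 7, and its Smith normal form has invariant factors (1,1,1,1,1,1,1).

∂_2: C_2 → C_1 acts by ∂[p,q,r] = [q,r] − [p,r] + [p,q]. For instance
  ∂TUV = UV − TV + TU,
  ∂PQS = QS − PS + PQ.
As a 24×16 matrix over Z this has rank 15, with invariant factors (1,1,1,1,1,1,1,1,1,1,1,1,1,1,1).

Now H_k = ker ∂_k / im ∂_{k+1}, so:

  H_0: rank C_0 − rank ∂_1 = 8 − 7 = 1, and the invariant factors of ∂_1 are all 1, so H_0 ≅ Z.
  H_1: rank ker ∂_1 − rank ∂_2 = (24 − 7) − 15 = 2, and the invariant factors of ∂_2 are all 1, so H_1 ≅ Z^2.
  H_2: rank ker ∂_2 − rank ∂_3 = (16 − 15) − 0 = 1, and there is no ∂_3, so H_2 ≅ Z.

As a check, the Euler characteristic is 8 − 24 + 16 = 0, which agrees with 1 − 2 + 1 = 0.
(K is a triangulation of the torus T^2.)

Hence the Betti numbers are b_0 = 1, b_1 = 2, b_2 = 1.

b_0 = 1, b_1 = 2, b_2 = 1.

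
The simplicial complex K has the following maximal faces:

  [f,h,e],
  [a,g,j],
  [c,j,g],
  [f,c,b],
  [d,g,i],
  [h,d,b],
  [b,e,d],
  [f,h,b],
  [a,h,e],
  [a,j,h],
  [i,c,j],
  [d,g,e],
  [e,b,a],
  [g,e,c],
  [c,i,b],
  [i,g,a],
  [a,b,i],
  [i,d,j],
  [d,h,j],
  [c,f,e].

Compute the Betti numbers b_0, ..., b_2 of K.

K has 10 vertices, 30 edges, 20 triangles.
rank ∂_0 = 0, rank ∂_1 = 9 ⇒ b_0 = 10 − 0 − 9 = 1; all invariant factors of ∂_1 are 1 so no torsion. So H_0 ≅ Z.
rank ∂_1 = 9, rank ∂_2 = 20 ⇒ b_1 = 30 − 9 − 20 = 1; ∂_2 has invariant factor(s) [2] giving torsion. So H_1 ≅ Z ⊕ Z/2.
rank ∂_2 = 20, rank ∂_3 = 0 ⇒ b_2 = 20 − 20 − 0 = 0. So H_2 ≅ 0.

b_0 = 1, b_1 = 1, b_2 = 0.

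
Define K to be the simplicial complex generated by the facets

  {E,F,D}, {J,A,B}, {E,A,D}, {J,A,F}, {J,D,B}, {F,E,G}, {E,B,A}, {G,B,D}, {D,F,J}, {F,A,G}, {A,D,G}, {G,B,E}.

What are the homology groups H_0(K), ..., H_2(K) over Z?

H_0 = Z,  H_1 = Z/2Z,  H_2 = 0.

We work with the vertex ordering A < B < D < E < F < G < J. The simplices of K, each written with vertices in increasing order, are:

  0-simplices (7): A, B, D, E, F, G, J
  1-simplices (18): AB, AD, AE, AF, AG, AJ, BD, BE, BG, BJ, DE, DF, DG, DJ, EF, EG, FG, FJ
  2-simplices (12): ABE, ABJ, ADE, ADG, AFG, AFJ, BDG, BDJ, BEG, DEF, DFJ, EFG

giving chain groups C_0 ≅ Z^7, C_1 ≅ Z^18, C_2 ≅ Z^12.

Boundary ∂_1: C_1 → C_0 is given by ∂[p,q] = [q] − [p].
This gives a 7×18 integer matrix of rank 6; reducing to Smith normal form yields diagonal entries (1,1,1,1,1,1).

The boundary map ∂_2: C_2 → C_1 acts by ∂[p,q,r] = [q,r] − [p,r] + [p,q]. For instance
  ∂BEG = EG − BG + BE,
  ∂ADG = DG − AG + AD.
The 18×12 boundary matrix has rank 12 and Smith normal form diag(1,1,1,1,1,1,1,1,1,1,1,2).

Computing H_k = (kernel of ∂_k) / (image of ∂_{k+1}):

  H_0: rank C_0 − rank ∂_1 = 7 − 6 = 1, and the invariant factors of ∂_1 are all 1, so H_0 ≅ Z.
  H_1: rank ker ∂_1 − rank ∂_2 = (18 − 6) − 12 = 0, and ∂_2 has invariant factor 2 > 1, so H_1 ≅ Z/2Z.
  H_2: rank ker ∂_2 − rank ∂_3 = (12 − 12) − 0 = 0, and there is no ∂_3, so H_2 ≅ 0.

As a check, the Euler characteristic is 7 − 18 + 12 = 1, which agrees with 1 − 0 + 0 = 1.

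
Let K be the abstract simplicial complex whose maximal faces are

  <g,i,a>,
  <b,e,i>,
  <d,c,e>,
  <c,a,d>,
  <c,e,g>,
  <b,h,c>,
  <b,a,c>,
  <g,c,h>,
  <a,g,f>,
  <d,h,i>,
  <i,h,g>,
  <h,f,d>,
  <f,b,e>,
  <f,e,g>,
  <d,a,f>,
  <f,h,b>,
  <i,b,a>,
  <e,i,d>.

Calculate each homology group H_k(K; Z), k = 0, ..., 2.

Order the vertices as a < b < c < d < e < f < g < h < i. Listing each simplex with vertices in this order, K has dimension 2 with simplices:

  0-simplices (9): a, b, c, d, e, f, g, h, i
  1-simplices (27): ab, ac, ad, af, ag, ai, bc, be, bf, bh, bi, cd, ce, cg, ch, de, df, dh, di, ef, eg, ei, fg, fh, gh, gi, hi
  2-simplices (18): abc, abi, acd, adf, afg, agi, bch, bef, bei, bfh, cde, ceg, cgh, dei, dfh, dhi, efg, ghi

so the chain groups are C_0 ≅ Z^9, C_1 ≅ Z^27, C_2 ≅ Z^18.

The boundary map ∂_1: C_1 → C_0 is given by ∂[p,q] = [q] − [p]. For instance
  ∂ce = e − c.
As a 9×27 matrix over Z this has rank 8, with invariant factors (1,1,1,1,1,1,1,1).

Boundary ∂_2: C_2 → C_1 maps a triangle to the signed sum of its edges. For instance
  ∂adf = df − af + ad,
  ∂abc = bc − ac + ab.
The 27×18 boundary matrix has rank 17 and Smith normal form diag(1,1,1,1,1,1,1,1,1,1,1,1,1,1,1,1,1).

Now H_k = ker ∂_k / im ∂_{k+1}, so:

  H_0: rank C_0 − rank ∂_1 = 9 − 8 = 1, and the invariant factors of ∂_1 are all 1, so H_0 ≅ Z.
  H_1: rank ker ∂_1 − rank ∂_2 = (27 − 8) − 17 = 2, and the invariant factors of ∂_2 are all 1, so H_1 ≅ Z^2.
  H_2: rank ker ∂_2 − rank ∂_3 = (18 − 17) − 0 = 1, and there is no ∂_3, so H_2 ≅ Z.

H_0 ≅ Z,  H_1 ≅ Z^2,  H_2 ≅ Z.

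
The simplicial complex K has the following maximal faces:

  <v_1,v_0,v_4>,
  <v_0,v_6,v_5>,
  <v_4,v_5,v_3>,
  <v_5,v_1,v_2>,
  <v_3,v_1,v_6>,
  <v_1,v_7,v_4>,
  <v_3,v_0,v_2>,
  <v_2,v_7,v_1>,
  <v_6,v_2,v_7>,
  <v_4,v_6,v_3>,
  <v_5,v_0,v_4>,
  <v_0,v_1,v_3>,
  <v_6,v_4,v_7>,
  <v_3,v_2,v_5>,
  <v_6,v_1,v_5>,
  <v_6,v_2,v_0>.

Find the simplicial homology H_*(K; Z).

We work with the vertex ordering v_0 < v_1 < v_2 < v_3 < v_4 < v_5 < v_6 < v_7. The simplices of K, each written with vertices in increasing order, are:

  0-simplices (8): [v_0], [v_1], [v_2], [v_3], [v_4], [v_5], [v_6], [v_7]
  1-simplices (24): (24 of them)
  2-simplices (16): (16 of them)

so the chain groups are C_0 ≅ Z^8, C_1 ≅ Z^24, C_2 ≅ Z^16.

Boundary ∂_1: C_1 → C_0 maps an edge to its endpoints' difference, ∂[p,q] = q − p.
As a 8×24 matrix over Z this has rank 7, with invariant factors (1,1,1,1,1,1,1).

∂_2: C_2 → C_1 sends each 2-simplex [p,q,r] to [q,r] − [p,r] + [p,q]. For instance
  ∂[v_1,v_5,v_6] = [v_5,v_6] − [v_1,v_6] + [v_1,v_5],
  ∂[v_0,v_1,v_4] = [v_1,v_4] − [v_0,v_4] + [v_0,v_1].
The 24×16 boundary matrix has rank 15 and Smith normal form diag(1,1,1,1,1,1,1,1,1,1,1,1,1,1,1).

Computing H_k = (kernel of ∂_k) / (image of ∂_{k+1}):

  H_0: rank C_0 − rank ∂_1 = 8 − 7 = 1, and the invariant factors of ∂_1 are all 1, so H_0 ≅ Z.
  H_1: rank ker ∂_1 − rank ∂_2 = (24 − 7) − 15 = 2, and the invariant factors of ∂_2 are all 1, so H_1 ≅ Z^2.
  H_2: rank ker ∂_2 − rank ∂_3 = (16 − 15) − 0 = 1, and there is no ∂_3, so H_2 ≅ Z.

As a check, the Euler characteristic is 8 − 24 + 16 = 0, which agrees with 1 − 2 + 1 = 0.

H_0 ≅ Z,  H_1 ≅ Z^2,  H_2 ≅ Z.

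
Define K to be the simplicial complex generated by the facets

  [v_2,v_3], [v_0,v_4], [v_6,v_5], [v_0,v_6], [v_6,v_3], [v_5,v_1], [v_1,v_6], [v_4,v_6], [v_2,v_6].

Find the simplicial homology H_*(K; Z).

H_0 = Z,  H_1 = Z^3.

Take the total order v_0 < v_1 < v_2 < v_3 < v_4 < v_5 < v_6 on the vertex set. Then K (dimension 1) consists of the simplices:

  0-simplices (7): [v_0], [v_1], [v_2], [v_3], [v_4], [v_5], [v_6]
  1-simplices (9): [v_0,v_4], [v_0,v_6], [v_1,v_5], [v_1,v_6], [v_2,v_3], [v_2,v_6], [v_3,v_6], [v_4,v_6], [v_5,v_6]

giving chain groups C_0 ≅ Z^7, C_1 ≅ Z^9.

Boundary ∂_1: C_1 → C_0 maps an edge to its endpoints' difference, ∂[p,q] = q − p. For instance
  ∂[v_5,v_6] = [v_6] − [v_5].
The 7×9 boundary matrix has rank 6 and Smith normal form diag(1,1,1,1,1,1).

Now H_k = ker ∂_k / im ∂_{k+1}, so:

  H_0: rank C_0 − rank ∂_1 = 7 − 6 = 1, and the invariant factors of ∂_1 are all 1, so H_0 = Z.
  H_1: rank ker ∂_1 − rank ∂_2 = (9 − 6) − 0 = 3, and there is no ∂_2, so H_1 = Z^3.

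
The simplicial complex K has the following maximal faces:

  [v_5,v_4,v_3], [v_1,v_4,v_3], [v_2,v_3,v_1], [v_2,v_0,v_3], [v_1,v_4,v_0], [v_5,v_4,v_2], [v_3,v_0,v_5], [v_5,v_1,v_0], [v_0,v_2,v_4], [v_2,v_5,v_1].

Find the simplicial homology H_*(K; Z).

K has 6 vertices, 15 edges, 10 triangles.
rank ∂_0 = 0, rank ∂_1 = 5 ⇒ b_0 = 6 − 0 − 5 = 1; all invariant factors of ∂_1 are 1 so no torsion. So H_0 ≅ Z.
rank ∂_1 = 5, rank ∂_2 = 10 ⇒ b_1 = 15 − 5 − 10 = 0; ∂_2 has invariant factor(s) [2] giving torsion. So H_1 ≅ Z/2Z.
rank ∂_2 = 10, rank ∂_3 = 0 ⇒ b_2 = 10 − 10 − 0 = 0. So H_2 ≅ 0.

H_0 ≅ Z,  H_1 ≅ Z/2Z,  H_2 = 0.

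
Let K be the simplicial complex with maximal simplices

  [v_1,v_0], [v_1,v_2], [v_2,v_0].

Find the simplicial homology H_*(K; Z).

H_0 ≅ Z,  H_1 ≅ Z.

Fix the vertex order v_0 < v_1 < v_2 and write every simplex with vertices in increasing order. Then dim K = 1 and the simplices of K are:

  0-simplices (3): [v_0], [v_1], [v_2]
  1-simplices (3): [v_0,v_1], [v_0,v_2], [v_1,v_2]

Hence C_0 ≅ Z^3, C_1 ≅ Z^3.

Boundary ∂_1: C_1 → C_0 sends each edge [p,q] (with p < q) to q − p. For instance
  ∂[v_0,v_2] = [v_2] − [v_0].
As a 3×3 matrix over Z this has rank 2, with invariant factors (1,1).

Now H_k = ker ∂_k / im ∂_{k+1}, so:

  H_0: rank C_0 − rank ∂_1 = 3 − 2 = 1, and the invariant factors of ∂_1 are all 1, so H_0 ≅ Z.
  H_1: rank ker ∂_1 − rank ∂_2 = (3 − 2) − 0 = 1, and there is no ∂_2, so H_1 ≅ Z.

As a check, the Euler characteristic is 3 − 3 = 0, which agrees with 1 − 1 = 0.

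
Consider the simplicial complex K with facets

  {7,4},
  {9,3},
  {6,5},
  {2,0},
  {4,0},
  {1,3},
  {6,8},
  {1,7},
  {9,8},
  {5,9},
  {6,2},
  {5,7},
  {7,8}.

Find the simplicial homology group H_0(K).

Order the vertices as 0 < 1 < 2 < 3 < 4 < 5 < 6 < 7 < 8 < 9. Listing each simplex with vertices in this order, K has dimension 1 with simplices:

  0-simplices (10): [0], [1], [2], [3], [4], [5], [6], [7], [8], [9]
  1-simplices (13): [0,2], [0,4], [1,3], [1,7], [2,6], [3,9], [4,7], [5,6], [5,7], [5,9], [6,8], [7,8], [8,9]

so the chain groups are C_0 ≅ Z^10, C_1 ≅ Z^13.

Boundary ∂_1: C_1 → C_0 maps an edge to its endpoints' difference, ∂[p,q] = q − p. For instance
  ∂[3,9] = [9] − [3].
This gives a 10×13 integer matrix of rank 9; reducing to Smith normal form yields diagonal entries (1,1,1,1,1,1,1,1,1).

Reading off H_k = ker ∂_k / im ∂_{k+1}:

  H_0: rank C_0 − rank ∂_1 = 10 − 9 = 1, and the invariant factors of ∂_1 are all 1, so H_0 = Z.

H_0 ≅ Z.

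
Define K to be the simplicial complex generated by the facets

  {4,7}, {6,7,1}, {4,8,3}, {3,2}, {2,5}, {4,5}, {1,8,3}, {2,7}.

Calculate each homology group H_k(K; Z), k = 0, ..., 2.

H_0 ≅ Z,  H_1 ≅ Z^3,  H_2 = 0.

We work with the vertex ordering 1 < 2 < 3 < 4 < 5 < 6 < 7 < 8. The simplices of K, each written with vertices in increasing order, are:

  0-simplices (8): [1], [2], [3], [4], [5], [6], [7], [8]
  1-simplices (13): [1,3], [1,6], [1,7], [1,8], [2,3], [2,5], [2,7], [3,4], [3,8], [4,5], [4,7], [4,8], [6,7]
  2-simplices (3): [1,3,8], [1,6,7], [3,4,8]

Hence C_0 ≅ Z^8, C_1 ≅ Z^13, C_2 ≅ Z^3.

∂_1: C_1 → C_0 sends each edge [p,q] (with p < q) to q − p.
The 8×13 boundary matrix has rank 7 and Smith normal form diag(1,1,1,1,1,1,1).

The boundary map ∂_2: C_2 → C_1 sends each 2-simplex [p,q,r] to [q,r] − [p,r] + [p,q]. For instance
  ∂[1,6,7] = [6,7] − [1,7] + [1,6],
  ∂[1,3,8] = [3,8] − [1,8] + [1,3].
As a 13×3 matrix over Z this has rank 3, with invariant factors (1,1,1).

Reading off H_k = ker ∂_k / im ∂_{k+1}:

  H_0: rank C_0 − rank ∂_1 = 8 − 7 = 1, and the invariant factors of ∂_1 are all 1, so H_0 ≅ Z.
  H_1: rank ker ∂_1 − rank ∂_2 = (13 − 7) − 3 = 3, and the invariant factors of ∂_2 are all 1, so H_1 ≅ Z^3.
  H_2: rank ker ∂_2 − rank ∂_3 = (3 − 3) − 0 = 0, and there is no ∂_3, so H_2 ≅ 0.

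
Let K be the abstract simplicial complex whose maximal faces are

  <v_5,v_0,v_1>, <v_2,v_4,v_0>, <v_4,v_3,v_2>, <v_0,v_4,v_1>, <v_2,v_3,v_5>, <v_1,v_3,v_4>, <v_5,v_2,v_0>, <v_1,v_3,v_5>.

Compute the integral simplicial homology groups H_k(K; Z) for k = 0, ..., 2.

We work with the vertex ordering v_0 < v_1 < v_2 < v_3 < v_4 < v_5. The simplices of K, each written with vertices in increasing order, are:

  0-simplices (6): [v_0], [v_1], [v_2], [v_3], [v_4], [v_5]
  1-simplices (12): [v_0,v_1], [v_0,v_2], [v_0,v_4], [v_0,v_5], [v_1,v_3], [v_1,v_4], [v_1,v_5], [v_2,v_3], [v_2,v_4], [v_2,v_5], [v_3,v_4], [v_3,v_5]
  2-simplices (8): [v_0,v_1,v_4], [v_0,v_1,v_5], [v_0,v_2,v_4], [v_0,v_2,v_5], [v_1,v_3,v_4], [v_1,v_3,v_5], [v_2,v_3,v_4], [v_2,v_3,v_5]

Hence C_0 ≅ Z^6, C_1 ≅ Z^12, C_2 ≅ Z^8.

The boundary map ∂_1: C_1 → C_0 maps an edge to its endpoints' difference, ∂[p,q] = q − p. For instance
  ∂[v_3,v_5] = [v_5] − [v_3].
This gives a 6×12 integer matrix of rank 5; reducing to Smith normal form yields diagonal entries (1,1,1,1,1).

Boundary ∂_2: C_2 → C_1 maps a triangle to the signed sum of its edges. For instance
  ∂[v_0,v_1,v_4] = [v_1,v_4] − [v_0,v_4] + [v_0,v_1],
  ∂[v_0,v_2,v_5] = [v_2,v_5] − [v_0,v_5] + [v_0,v_2].
The resulting 12×8 matrix has rank 7, and its Smith normal form has invariant factors (1,1,1,1,1,1,1).

From H_k ≅ ker(∂_k) / im(∂_{k+1}) we obtain:

  H_0: rank C_0 − rank ∂_1 = 6 − 5 = 1, and the invariant factors of ∂_1 are all 1, so H_0 ≅ Z.
  H_1: rank ker ∂_1 − rank ∂_2 = (12 − 5) − 7 = 0, and the invariant factors of ∂_2 are all 1, so H_1 ≅ 0.
  H_2: rank ker ∂_2 − rank ∂_3 = (8 − 7) − 0 = 1, and there is no ∂_3, so H_2 ≅ Z.

As a check, the Euler characteristic is 6 − 12 + 8 = 2, which agrees with 1 − 0 + 1 = 2.

H_0 = Z,  H_1 = 0,  H_2 = Z.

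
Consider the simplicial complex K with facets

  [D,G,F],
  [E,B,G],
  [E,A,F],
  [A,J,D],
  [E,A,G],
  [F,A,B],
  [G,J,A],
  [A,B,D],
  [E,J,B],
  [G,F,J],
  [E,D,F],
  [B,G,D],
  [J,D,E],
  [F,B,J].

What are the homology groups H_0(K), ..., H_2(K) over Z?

H_0 = Z,  H_1 = Z^2,  H_2 = Z.

K has 7 vertices, 21 edges, 14 triangles.
rank ∂_0 = 0, rank ∂_1 = 6 ⇒ b_0 = 7 − 0 − 6 = 1; all invariant factors of ∂_1 are 1 so no torsion. So H_0 ≅ Z.
rank ∂_1 = 6, rank ∂_2 = 13 ⇒ b_1 = 21 − 6 − 13 = 2; all invariant factors of ∂_2 are 1 so no torsion. So H_1 ≅ Z^2.
rank ∂_2 = 13, rank ∂_3 = 0 ⇒ b_2 = 14 − 13 − 0 = 1. So H_2 ≅ Z.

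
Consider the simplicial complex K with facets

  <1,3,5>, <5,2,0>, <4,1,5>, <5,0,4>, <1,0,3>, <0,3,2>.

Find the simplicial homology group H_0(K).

H_0 ≅ Z.

We work with the vertex ordering 0 < 1 < 2 < 3 < 4 < 5. The simplices of K, each written with vertices in increasing order, are:

  0-simplices (6): [0], [1], [2], [3], [4], [5]
  1-simplices (12): [0,1], [0,2], [0,3], [0,4], [0,5], [1,3], [1,4], [1,5], [2,3], [2,5], [3,5], [4,5]
  2-simplices (6): [0,1,3], [0,2,3], [0,2,5], [0,4,5], [1,3,5], [1,4,5]

so the chain groups are C_0 ≅ Z^6, C_1 ≅ Z^12, C_2 ≅ Z^6.

The boundary map ∂_1: C_1 → C_0 maps an edge to its endpoints' difference, ∂[p,q] = q − p. For instance
  ∂[4,5] = [5] − [4].
The resulting 6×12 matrix has rank 5, and its Smith normal form has invariant factors (1,1,1,1,1).

The boundary map ∂_2: C_2 → C_1 acts by ∂[p,q,r] = [q,r] − [p,r] + [p,q]. For instance
  ∂[0,4,5] = [4,5] − [0,5] + [0,4],
  ∂[1,3,5] = [3,5] − [1,5] + [1,3].
This gives a 12×6 integer matrix of rank 6; reducing to Smith normal form yields diagonal entries (1,1,1,1,1,1).

Computing H_k = (kernel of ∂_k) / (image of ∂_{k+1}):

  H_0: rank C_0 − rank ∂_1 = 6 − 5 = 1, and the invariant factors of ∂_1 are all 1, so H_0 ≅ Z.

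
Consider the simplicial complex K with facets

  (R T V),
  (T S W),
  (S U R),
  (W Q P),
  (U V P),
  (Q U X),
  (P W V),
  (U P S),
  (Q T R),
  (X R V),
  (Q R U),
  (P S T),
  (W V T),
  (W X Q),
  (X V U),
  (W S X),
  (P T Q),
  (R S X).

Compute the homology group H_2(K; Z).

H_2 = 0.

We work with the vertex ordering P < Q < R < S < T < U < V < W < X. The simplices of K, each written with vertices in increasing order, are:

  0-simplices (9): P, Q, R, S, T, U, V, W, X
  1-simplices (27): PQ, PS, PT, PU, PV, PW, QR, QT, QU, QW, QX, RS, RT, RU, RV, RX, ST, SU, SW, SX, TV, TW, UV, UX, VW, VX, WX
  2-simplices (18): PQT, PQW, PST, PSU, PUV, PVW, QRT, QRU, QUX, QWX, RSU, RSX, RTV, RVX, STW, SWX, TVW, UVX

so the chain groups are C_0 ≅ Z^9, C_1 ≅ Z^27, C_2 ≅ Z^18.

∂_1: C_1 → C_0 is given by ∂[p,q] = [q] − [p]. For instance
  ∂QX = X − Q.
The 9×27 boundary matrix has rank 8 and Smith normal form diag(1,1,1,1,1,1,1,1).

Boundary ∂_2: C_2 → C_1 maps a triangle to the signed sum of its edges. For instance
  ∂RTV = TV − RV + RT,
  ∂PST = ST − PT + PS.
The 27×18 boundary matrix has rank 18 and Smith normal form diag(1,1,1,1,1,1,1,1,1,1,1,1,1,1,1,1,1,2).

Computing H_k = (kernel of ∂_k) / (image of ∂_{k+1}):

  H_2: rank ker ∂_2 − rank ∂_3 = (18 − 18) − 0 = 0, and there is no ∂_3, so H_2 = 0.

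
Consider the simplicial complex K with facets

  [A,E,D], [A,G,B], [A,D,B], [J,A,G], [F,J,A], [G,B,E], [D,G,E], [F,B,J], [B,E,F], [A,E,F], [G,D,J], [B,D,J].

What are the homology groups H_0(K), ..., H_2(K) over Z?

H_0 ≅ Z,  H_1 ≅ Z_2,  H_2 = 0.

Fix the vertex order A < B < D < E < F < G < J and write every simplex with vertices in increasing order. Then dim K = 2 and the simplices of K are:

  0-simplices (7): A, B, D, E, F, G, J
  1-simplices (18): AB, AD, AE, AF, AG, AJ, BD, BE, BF, BG, BJ, DE, DG, DJ, EF, EG, FJ, GJ
  2-simplices (12): ABD, ABG, ADE, AEF, AFJ, AGJ, BDJ, BEF, BEG, BFJ, DEG, DGJ

giving chain groups C_0 ≅ Z^7, C_1 ≅ Z^18, C_2 ≅ Z^12.

∂_1: C_1 → C_0 sends each edge [p,q] (with p < q) to q − p. For instance
  ∂BF = F − B.
This gives a 7×18 integer matrix of rank 6; reducing to Smith normal form yields diagonal entries (1,1,1,1,1,1).

Boundary ∂_2: C_2 → C_1 acts by ∂[p,q,r] = [q,r] − [p,r] + [p,q]. For instance
  ∂BFJ = FJ − BJ + BF,
  ∂DEG = EG − DG + DE.
This gives a 18×12 integer matrix of rank 12; reducing to Smith normal form yields diagonal entries (1,1,1,1,1,1,1,1,1,1,1,2).

From H_k ≅ ker(∂_k) / im(∂_{k+1}) we obtain:

  H_0: rank C_0 − rank ∂_1 = 7 − 6 = 1, and the invariant factors of ∂_1 are all 1, so H_0 = Z.
  H_1: rank ker ∂_1 − rank ∂_2 = (18 − 6) − 12 = 0, and ∂_2 has invariant factor 2 > 1, so H_1 = Z_2.
  H_2: rank ker ∂_2 − rank ∂_3 = (12 − 12) − 0 = 0, and there is no ∂_3, so H_2 = 0.

As a check, the Euler characteristic is 7 − 18 + 12 = 1, which agrees with 1 − 0 + 0 = 1.
(K is a triangulation of the real projective plane RP^2.)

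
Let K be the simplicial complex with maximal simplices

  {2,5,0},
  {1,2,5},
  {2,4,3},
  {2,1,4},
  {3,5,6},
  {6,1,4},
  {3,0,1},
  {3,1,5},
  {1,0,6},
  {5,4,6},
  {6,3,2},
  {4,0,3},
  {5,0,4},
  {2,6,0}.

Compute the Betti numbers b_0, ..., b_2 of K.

Take the total order 0 < 1 < 2 < 3 < 4 < 5 < 6 on the vertex set. Then K (dimension 2) consists of the simplices:

  0-simplices (7): [0], [1], [2], [3], [4], [5], [6]
  1-simplices (21): [0,1], [0,2], [0,3], [0,4], [0,5], [0,6], [1,2], [1,3], [1,4], [1,5], [1,6], [2,3], [2,4], [2,5], [2,6], [3,4], [3,5], [3,6], [4,5], [4,6], [5,6]
  2-simplices (14): [0,1,3], [0,1,6], [0,2,5], [0,2,6], [0,3,4], [0,4,5], [1,2,4], [1,2,5], [1,3,5], [1,4,6], [2,3,4], [2,3,6], [3,5,6], [4,5,6]

so the chain groups are C_0 ≅ Z^7, C_1 ≅ Z^21, C_2 ≅ Z^14.

∂_1: C_1 → C_0 is given by ∂[p,q] = [q] − [p].
The 7×21 boundary matrix has rank 6 and Smith normal form diag(1,1,1,1,1,1).

∂_2: C_2 → C_1 acts by ∂[p,q,r] = [q,r] − [p,r] + [p,q]. For instance
  ∂[4,5,6] = [5,6] − [4,6] + [4,5],
  ∂[0,2,6] = [2,6] − [0,6] + [0,2].
The 21×14 boundary matrix has rank 13 and Smith normal form diag(1,1,1,1,1,1,1,1,1,1,1,1,1).

Now H_k = ker ∂_k / im ∂_{k+1}, so:

  H_0: rank C_0 − rank ∂_1 = 7 − 6 = 1, and the invariant factors of ∂_1 are all 1, so H_0 ≅ Z.
  H_1: rank ker ∂_1 − rank ∂_2 = (21 − 6) − 13 = 2, and the invariant factors of ∂_2 are all 1, so H_1 ≅ Z^2.
  H_2: rank ker ∂_2 − rank ∂_3 = (14 − 13) − 0 = 1, and there is no ∂_3, so H_2 ≅ Z.

As a check, the Euler characteristic is 7 − 21 + 14 = 0, which agrees with 1 − 2 + 1 = 0.

Hence the Betti numbers are b_0 = 1, b_1 = 2, b_2 = 1.

b_0 = 1, b_1 = 2, b_2 = 1.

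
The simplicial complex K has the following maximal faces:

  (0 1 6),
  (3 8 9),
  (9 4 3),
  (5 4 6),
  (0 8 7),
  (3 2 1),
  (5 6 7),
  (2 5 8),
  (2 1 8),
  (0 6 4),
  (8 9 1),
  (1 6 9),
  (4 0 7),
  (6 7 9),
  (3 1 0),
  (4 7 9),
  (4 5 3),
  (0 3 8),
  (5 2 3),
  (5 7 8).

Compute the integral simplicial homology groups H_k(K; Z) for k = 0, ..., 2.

Order the vertices as 0 < 1 < 2 < 3 < 4 < 5 < 6 < 7 < 8 < 9. Listing each simplex with vertices in this order, K has dimension 2 with simplices:

  0-simplices (10): [0], [1], [2], [3], [4], [5], [6], [7], [8], [9]
  1-simplices (30): (30 of them)
  2-simplices (20): (20 of them)

so the chain groups are C_0 ≅ Z^10, C_1 ≅ Z^30, C_2 ≅ Z^20.

∂_1: C_1 → C_0 is given by ∂[p,q] = [q] − [p]. For instance
  ∂[1,8] = [8] − [1].
As a 10×30 matrix over Z this has rank 9, with invariant factors (1,1,1,1,1,1,1,1,1).

Boundary ∂_2: C_2 → C_1 sends each 2-simplex [p,q,r] to [q,r] − [p,r] + [p,q]. For instance
  ∂[0,1,6] = [1,6] − [0,6] + [0,1],
  ∂[3,4,5] = [4,5] − [3,5] + [3,4].
The resulting 30×20 matrix has rank 20, and its Smith normal form has invariant factors (1,1,1,1,1,1,1,1,1,1,1,1,1,1,1,1,1,1,1,2).

From H_k ≅ ker(∂_k) / im(∂_{k+1}) we obtain:

  H_0: rank C_0 − rank ∂_1 = 10 − 9 = 1, and the invariant factors of ∂_1 are all 1, so H_0 ≅ Z.
  H_1: rank ker ∂_1 − rank ∂_2 = (30 − 9) − 20 = 1, and ∂_2 has invariant factor 2 > 1, so H_1 ≅ Z ⊕ Z/2.
  H_2: rank ker ∂_2 − rank ∂_3 = (20 − 20) − 0 = 0, and there is no ∂_3, so H_2 ≅ 0.

H_0 = Z,  H_1 = Z ⊕ Z/2,  H_2 = 0.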